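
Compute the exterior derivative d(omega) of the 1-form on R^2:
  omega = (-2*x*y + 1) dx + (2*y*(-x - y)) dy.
d(omega) = (2*x - 2*y) dx ∧ dy

For a 1-form omega = sum_i f_i dx_i, the exterior derivative is
  d(omega) = sum_{i < j} (∂f_j/∂x_i - ∂f_i/∂x_j) dx_i ∧ dx_j.
  coefficient of dx ∧ dy: ∂f_2/∂x - ∂f_1/∂y = ∂(2*y*(-x - y))/∂x - ∂(-2*x*y + 1)/∂y = 2*x - 2*y
Assembling: d(omega) = (2*x - 2*y) dx ∧ dy.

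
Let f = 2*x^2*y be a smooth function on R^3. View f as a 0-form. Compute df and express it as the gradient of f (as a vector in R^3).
df = (4*x*y) dx + (2*x^2) dy + (0) dz; grad f = (4*x*y, 2*x^2, 0)

For a 0-form f, d f = (∂f/∂x) dx + (∂f/∂y) dy + (∂f/∂z) dz. The components of the vector representation are exactly the entries of grad f in Cartesian coordinates:
  ∂f/∂x = 4*x*y
  ∂f/∂y = 2*x^2
  ∂f/∂z = 0.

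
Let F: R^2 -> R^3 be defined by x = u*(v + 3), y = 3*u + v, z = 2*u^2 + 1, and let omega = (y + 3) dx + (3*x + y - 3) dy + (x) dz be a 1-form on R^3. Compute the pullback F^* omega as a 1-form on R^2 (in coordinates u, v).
F^* omega = (4*u^2*v + 12*u^2 + 12*u*v + 45*u + v^2 + 9*v) du + (3*u^2 + 4*u*v + 15*u + v - 3) dv

Using F^*(f dg) = (f ∘ F) d(g ∘ F), substitute each coordinate x_i by F_i(u, v) in f_i, and replace dx_i by d F_i = (∂F_i/∂u) du + (∂F_i/∂v) dv.
  For the x component: f_1(F) = 3*u + v + 3; d F_1 = (v + 3) du + (u) dv
  For the y component: f_2(F) = 3*u*v + 12*u + v - 3; d F_2 = (3) du + (1) dv
  For the z component: f_3(F) = u*(v + 3); d F_3 = (4*u) du + (0) dv
Combining and collecting du, dv coefficients:
  coeff of du: 4*u^2*v + 12*u^2 + 12*u*v + 45*u + v^2 + 9*v
  coeff of dv: 3*u^2 + 4*u*v + 15*u + v - 3
F^* omega = (4*u^2*v + 12*u^2 + 12*u*v + 45*u + v^2 + 9*v) du + (3*u^2 + 4*u*v + 15*u + v - 3) dv.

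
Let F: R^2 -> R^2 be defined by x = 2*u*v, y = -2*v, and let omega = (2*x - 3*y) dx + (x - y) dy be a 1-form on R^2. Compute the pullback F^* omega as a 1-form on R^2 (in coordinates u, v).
F^* omega = (v^2*(8*u + 12)) du + (4*v*(2*u^2 + 2*u - 1)) dv

Using F^*(f dg) = (f ∘ F) d(g ∘ F), substitute each coordinate x_i by F_i(u, v) in f_i, and replace dx_i by d F_i = (∂F_i/∂u) du + (∂F_i/∂v) dv.
  For the x component: f_1(F) = 2*v*(2*u + 3); d F_1 = (2*v) du + (2*u) dv
  For the y component: f_2(F) = 2*v*(u + 1); d F_2 = (0) du + (-2) dv
Combining and collecting du, dv coefficients:
  coeff of du: v^2*(8*u + 12)
  coeff of dv: 4*v*(2*u^2 + 2*u - 1)
F^* omega = (v^2*(8*u + 12)) du + (4*v*(2*u^2 + 2*u - 1)) dv.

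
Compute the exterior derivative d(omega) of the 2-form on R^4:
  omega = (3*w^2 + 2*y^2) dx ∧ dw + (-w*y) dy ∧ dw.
d(omega) = (-4*y) dx ∧ dy ∧ dw

For a 2-form omega = sum_{i<j} g_{ij} dx_i ∧ dx_j, the exterior derivative is
  d(omega) = sum_{i<j} d(g_{ij}) ∧ dx_i ∧ dx_j = sum_{i<j, k} (∂g_{ij}/∂x_k) dx_k ∧ dx_i ∧ dx_j.
Expand each term, using dx_k ∧ dx_i ∧ dx_j = sgn(permutation) dx_{(a)} ∧ dx_{(b)} ∧ dx_{(c)} with (a < b < c) sorted:
  d(3*w^2 + 2*y^2) includes (∂/∂y)(3*w^2 + 2*y^2) dy = (4*y) dy, which multiplied by dx ∧ dw gives (-4*y) dx ∧ dy ∧ dw
Collecting like 3-forms: d(omega) = (-4*y) dx ∧ dy ∧ dw.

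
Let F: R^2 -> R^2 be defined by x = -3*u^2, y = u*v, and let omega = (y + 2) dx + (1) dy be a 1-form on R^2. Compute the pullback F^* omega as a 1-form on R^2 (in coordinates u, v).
F^* omega = (-6*u^2*v - 12*u + v) du + (u) dv

Using F^*(f dg) = (f ∘ F) d(g ∘ F), substitute each coordinate x_i by F_i(u, v) in f_i, and replace dx_i by d F_i = (∂F_i/∂u) du + (∂F_i/∂v) dv.
  For the x component: f_1(F) = u*v + 2; d F_1 = (-6*u) du + (0) dv
  For the y component: f_2(F) = 1; d F_2 = (v) du + (u) dv
Combining and collecting du, dv coefficients:
  coeff of du: -6*u^2*v - 12*u + v
  coeff of dv: u
F^* omega = (-6*u^2*v - 12*u + v) du + (u) dv.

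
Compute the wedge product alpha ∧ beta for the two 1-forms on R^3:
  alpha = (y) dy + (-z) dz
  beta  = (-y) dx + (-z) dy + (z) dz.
alpha ∧ beta = (y^2) dx ∧ dy + (z*(y - z)) dy ∧ dz + (-y*z) dx ∧ dz

Distribute the wedge, using dx_i ∧ dx_j = -dx_j ∧ dx_i and dx_i ∧ dx_i = 0. For each pair (i, j) with i < j, the coefficient of dx_i ∧ dx_j in alpha ∧ beta is (alpha_i * beta_j - alpha_j * beta_i). Collecting: alpha ∧ beta = (y^2) dx ∧ dy + (z*(y - z)) dy ∧ dz + (-y*z) dx ∧ dz.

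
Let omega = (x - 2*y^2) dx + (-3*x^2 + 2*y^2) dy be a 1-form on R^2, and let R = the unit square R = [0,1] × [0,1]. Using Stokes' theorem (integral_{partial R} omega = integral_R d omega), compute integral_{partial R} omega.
integral_(partial R) omega = -1

Stokes: integral_partial_R omega = integral_R d omega with d omega = (∂Q/∂x - ∂P/∂y) dx ∧ dy.
  ∂Q/∂x = -6*x
  ∂P/∂y = -4*y
  integrand = ∂Q/∂x - ∂P/∂y = -6*x + 4*y.
Integrating over R: integral_0^1 integral_0^1 (-6*x + 4*y) dx dy = -1.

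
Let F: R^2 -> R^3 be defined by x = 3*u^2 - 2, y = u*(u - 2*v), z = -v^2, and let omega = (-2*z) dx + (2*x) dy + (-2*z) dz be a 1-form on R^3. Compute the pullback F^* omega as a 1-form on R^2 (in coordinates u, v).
F^* omega = (12*u^3 - 12*u^2*v + 12*u*v^2 - 8*u + 8*v) du + (-12*u^3 + 8*u - 4*v^3) dv

Using F^*(f dg) = (f ∘ F) d(g ∘ F), substitute each coordinate x_i by F_i(u, v) in f_i, and replace dx_i by d F_i = (∂F_i/∂u) du + (∂F_i/∂v) dv.
  For the x component: f_1(F) = 2*v^2; d F_1 = (6*u) du + (0) dv
  For the y component: f_2(F) = 6*u^2 - 4; d F_2 = (2*u - 2*v) du + (-2*u) dv
  For the z component: f_3(F) = 2*v^2; d F_3 = (0) du + (-2*v) dv
Combining and collecting du, dv coefficients:
  coeff of du: 12*u^3 - 12*u^2*v + 12*u*v^2 - 8*u + 8*v
  coeff of dv: -12*u^3 + 8*u - 4*v^3
F^* omega = (12*u^3 - 12*u^2*v + 12*u*v^2 - 8*u + 8*v) du + (-12*u^3 + 8*u - 4*v^3) dv.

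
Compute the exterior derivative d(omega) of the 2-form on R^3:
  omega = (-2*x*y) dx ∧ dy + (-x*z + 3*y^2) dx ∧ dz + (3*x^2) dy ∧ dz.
d(omega) = (6*x - 6*y) dx ∧ dy ∧ dz

For a 2-form omega = sum_{i<j} g_{ij} dx_i ∧ dx_j, the exterior derivative is
  d(omega) = sum_{i<j} d(g_{ij}) ∧ dx_i ∧ dx_j = sum_{i<j, k} (∂g_{ij}/∂x_k) dx_k ∧ dx_i ∧ dx_j.
Expand each term, using dx_k ∧ dx_i ∧ dx_j = sgn(permutation) dx_{(a)} ∧ dx_{(b)} ∧ dx_{(c)} with (a < b < c) sorted:
  d(-x*z + 3*y^2) includes (∂/∂y)(-x*z + 3*y^2) dy = (6*y) dy, which multiplied by dx ∧ dz gives (-6*y) dx ∧ dy ∧ dz
  d(3*x^2) includes (∂/∂x)(3*x^2) dx = (6*x) dx, which multiplied by dy ∧ dz gives (6*x) dx ∧ dy ∧ dz
Collecting like 3-forms: d(omega) = (6*x - 6*y) dx ∧ dy ∧ dz.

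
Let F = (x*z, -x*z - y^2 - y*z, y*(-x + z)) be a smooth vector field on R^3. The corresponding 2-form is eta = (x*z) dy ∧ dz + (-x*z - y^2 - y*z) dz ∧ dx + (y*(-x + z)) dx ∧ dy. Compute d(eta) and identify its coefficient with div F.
d(eta) = (-y) dx ∧ dy ∧ dz; div F = -y

For a 2-form in R^3 of the form above, applying d gives a 3-form with coefficient ∂P/∂x + ∂Q/∂y + ∂R/∂z:
  ∂P/∂x = z
  ∂Q/∂y = -2*y - z
  ∂R/∂z = y
Sum = -y, which is exactly div F.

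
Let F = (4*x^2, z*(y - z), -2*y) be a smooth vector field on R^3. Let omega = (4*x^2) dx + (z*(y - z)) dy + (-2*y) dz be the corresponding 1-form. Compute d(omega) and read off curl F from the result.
d(omega) = (-y + 2*z - 2) dy ∧ dz + (0) dz ∧ dx + (0) dx ∧ dy; curl F = (-y + 2*z - 2, 0, 0)

d omega = sum_{i<j} (∂f_j/∂x_i - ∂f_i/∂x_j) dx_i ∧ dx_j. Under the identification (dy ∧ dz, dz ∧ dx, dx ∧ dy) ↔ (e_x, e_y, e_z), the coefficients are exactly the components of curl F. Compute:
  ∂R/∂y - ∂Q/∂z = (-2) - (y - 2*z) = -y + 2*z - 2
  ∂P/∂z - ∂R/∂x = (0) - (0) = 0
  ∂Q/∂x - ∂P/∂y = (0) - (0) = 0.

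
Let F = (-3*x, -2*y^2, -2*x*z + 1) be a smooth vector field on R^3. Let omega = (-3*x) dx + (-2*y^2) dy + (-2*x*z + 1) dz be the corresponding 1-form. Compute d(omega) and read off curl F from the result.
d(omega) = (0) dy ∧ dz + (2*z) dz ∧ dx + (0) dx ∧ dy; curl F = (0, 2*z, 0)

d omega = sum_{i<j} (∂f_j/∂x_i - ∂f_i/∂x_j) dx_i ∧ dx_j. Under the identification (dy ∧ dz, dz ∧ dx, dx ∧ dy) ↔ (e_x, e_y, e_z), the coefficients are exactly the components of curl F. Compute:
  ∂R/∂y - ∂Q/∂z = (0) - (0) = 0
  ∂P/∂z - ∂R/∂x = (0) - (-2*z) = 2*z
  ∂Q/∂x - ∂P/∂y = (0) - (0) = 0.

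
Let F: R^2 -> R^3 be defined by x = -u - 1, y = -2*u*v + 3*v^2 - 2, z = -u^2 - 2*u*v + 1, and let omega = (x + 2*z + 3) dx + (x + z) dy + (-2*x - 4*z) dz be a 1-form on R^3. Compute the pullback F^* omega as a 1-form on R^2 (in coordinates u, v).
F^* omega = (-8*u^3 - 22*u^2*v - 2*u^2 - 12*u*v^2 + 2*u*v + 5*u + 4*v - 4) du + (2*u*(-3*u^2 - 9*u*v - u - 6*v^2 - 3*v + 2)) dv

Using F^*(f dg) = (f ∘ F) d(g ∘ F), substitute each coordinate x_i by F_i(u, v) in f_i, and replace dx_i by d F_i = (∂F_i/∂u) du + (∂F_i/∂v) dv.
  For the x component: f_1(F) = -2*u^2 - 4*u*v - u + 4; d F_1 = (-1) du + (0) dv
  For the y component: f_2(F) = u*(-u - 2*v - 1); d F_2 = (-2*v) du + (-2*u + 6*v) dv
  For the z component: f_3(F) = 4*u^2 + 8*u*v + 2*u - 2; d F_3 = (-2*u - 2*v) du + (-2*u) dv
Combining and collecting du, dv coefficients:
  coeff of du: -8*u^3 - 22*u^2*v - 2*u^2 - 12*u*v^2 + 2*u*v + 5*u + 4*v - 4
  coeff of dv: 2*u*(-3*u^2 - 9*u*v - u - 6*v^2 - 3*v + 2)
F^* omega = (-8*u^3 - 22*u^2*v - 2*u^2 - 12*u*v^2 + 2*u*v + 5*u + 4*v - 4) du + (2*u*(-3*u^2 - 9*u*v - u - 6*v^2 - 3*v + 2)) dv.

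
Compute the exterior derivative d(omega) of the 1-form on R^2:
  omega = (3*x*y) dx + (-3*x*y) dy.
d(omega) = (-3*x - 3*y) dx ∧ dy

For a 1-form omega = sum_i f_i dx_i, the exterior derivative is
  d(omega) = sum_{i < j} (∂f_j/∂x_i - ∂f_i/∂x_j) dx_i ∧ dx_j.
  coefficient of dx ∧ dy: ∂f_2/∂x - ∂f_1/∂y = ∂(-3*x*y)/∂x - ∂(3*x*y)/∂y = -3*x - 3*y
Assembling: d(omega) = (-3*x - 3*y) dx ∧ dy.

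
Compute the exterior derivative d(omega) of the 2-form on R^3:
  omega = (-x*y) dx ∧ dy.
d(omega) = 0

For a 2-form omega = sum_{i<j} g_{ij} dx_i ∧ dx_j, the exterior derivative is
  d(omega) = sum_{i<j} d(g_{ij}) ∧ dx_i ∧ dx_j = sum_{i<j, k} (∂g_{ij}/∂x_k) dx_k ∧ dx_i ∧ dx_j.
Expand each term, using dx_k ∧ dx_i ∧ dx_j = sgn(permutation) dx_{(a)} ∧ dx_{(b)} ∧ dx_{(c)} with (a < b < c) sorted:

Collecting like 3-forms: d(omega) = 0.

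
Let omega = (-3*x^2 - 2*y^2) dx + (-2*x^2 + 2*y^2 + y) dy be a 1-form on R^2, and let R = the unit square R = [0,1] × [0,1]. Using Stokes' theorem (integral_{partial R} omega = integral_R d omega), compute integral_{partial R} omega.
integral_(partial R) omega = 0

Stokes: integral_partial_R omega = integral_R d omega with d omega = (∂Q/∂x - ∂P/∂y) dx ∧ dy.
  ∂Q/∂x = -4*x
  ∂P/∂y = -4*y
  integrand = ∂Q/∂x - ∂P/∂y = -4*x + 4*y.
Integrating over R: integral_0^1 integral_0^1 (-4*x + 4*y) dx dy = 0.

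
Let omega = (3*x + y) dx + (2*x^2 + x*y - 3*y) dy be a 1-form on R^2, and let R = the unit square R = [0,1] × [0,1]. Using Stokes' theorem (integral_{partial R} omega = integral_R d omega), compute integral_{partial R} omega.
integral_(partial R) omega = 3/2

Stokes: integral_partial_R omega = integral_R d omega with d omega = (∂Q/∂x - ∂P/∂y) dx ∧ dy.
  ∂Q/∂x = 4*x + y
  ∂P/∂y = 1
  integrand = ∂Q/∂x - ∂P/∂y = 4*x + y - 1.
Integrating over R: integral_0^1 integral_0^1 (4*x + y - 1) dx dy = 3/2.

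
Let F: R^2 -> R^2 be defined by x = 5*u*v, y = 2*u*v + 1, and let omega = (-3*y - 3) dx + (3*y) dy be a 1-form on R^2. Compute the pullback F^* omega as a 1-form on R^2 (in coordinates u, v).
F^* omega = (6*v*(-3*u*v - 4)) du + (6*u*(-3*u*v - 4)) dv

Using F^*(f dg) = (f ∘ F) d(g ∘ F), substitute each coordinate x_i by F_i(u, v) in f_i, and replace dx_i by d F_i = (∂F_i/∂u) du + (∂F_i/∂v) dv.
  For the x component: f_1(F) = -6*u*v - 6; d F_1 = (5*v) du + (5*u) dv
  For the y component: f_2(F) = 6*u*v + 3; d F_2 = (2*v) du + (2*u) dv
Combining and collecting du, dv coefficients:
  coeff of du: 6*v*(-3*u*v - 4)
  coeff of dv: 6*u*(-3*u*v - 4)
F^* omega = (6*v*(-3*u*v - 4)) du + (6*u*(-3*u*v - 4)) dv.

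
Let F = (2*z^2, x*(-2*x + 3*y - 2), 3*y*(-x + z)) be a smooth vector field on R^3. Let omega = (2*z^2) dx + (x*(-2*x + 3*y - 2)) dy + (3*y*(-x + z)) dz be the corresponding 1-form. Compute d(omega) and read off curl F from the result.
d(omega) = (-3*x + 3*z) dy ∧ dz + (3*y + 4*z) dz ∧ dx + (-4*x + 3*y - 2) dx ∧ dy; curl F = (-3*x + 3*z, 3*y + 4*z, -4*x + 3*y - 2)

d omega = sum_{i<j} (∂f_j/∂x_i - ∂f_i/∂x_j) dx_i ∧ dx_j. Under the identification (dy ∧ dz, dz ∧ dx, dx ∧ dy) ↔ (e_x, e_y, e_z), the coefficients are exactly the components of curl F. Compute:
  ∂R/∂y - ∂Q/∂z = (-3*x + 3*z) - (0) = -3*x + 3*z
  ∂P/∂z - ∂R/∂x = (4*z) - (-3*y) = 3*y + 4*z
  ∂Q/∂x - ∂P/∂y = (-4*x + 3*y - 2) - (0) = -4*x + 3*y - 2.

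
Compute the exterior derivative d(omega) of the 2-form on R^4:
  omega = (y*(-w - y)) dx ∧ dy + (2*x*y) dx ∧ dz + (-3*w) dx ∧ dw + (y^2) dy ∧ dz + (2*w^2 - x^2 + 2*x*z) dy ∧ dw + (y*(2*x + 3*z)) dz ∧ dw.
d(omega) = (-2*x - y + 2*z) dx ∧ dy ∧ dw + (-2*x) dx ∧ dy ∧ dz + (3*z) dy ∧ dz ∧ dw + (2*y) dx ∧ dz ∧ dw

For a 2-form omega = sum_{i<j} g_{ij} dx_i ∧ dx_j, the exterior derivative is
  d(omega) = sum_{i<j} d(g_{ij}) ∧ dx_i ∧ dx_j = sum_{i<j, k} (∂g_{ij}/∂x_k) dx_k ∧ dx_i ∧ dx_j.
Expand each term, using dx_k ∧ dx_i ∧ dx_j = sgn(permutation) dx_{(a)} ∧ dx_{(b)} ∧ dx_{(c)} with (a < b < c) sorted:
  d(y*(-w - y)) includes (∂/∂w)(y*(-w - y)) dw = (-y) dw, which multiplied by dx ∧ dy gives (-y) dx ∧ dy ∧ dw
  d(2*x*y) includes (∂/∂y)(2*x*y) dy = (2*x) dy, which multiplied by dx ∧ dz gives (-2*x) dx ∧ dy ∧ dz
  d(2*w^2 - x^2 + 2*x*z) includes (∂/∂x)(2*w^2 - x^2 + 2*x*z) dx = (-2*x + 2*z) dx, which multiplied by dy ∧ dw gives (-2*x + 2*z) dx ∧ dy ∧ dw
  d(2*w^2 - x^2 + 2*x*z) includes (∂/∂z)(2*w^2 - x^2 + 2*x*z) dz = (2*x) dz, which multiplied by dy ∧ dw gives (-2*x) dy ∧ dz ∧ dw
  d(y*(2*x + 3*z)) includes (∂/∂x)(y*(2*x + 3*z)) dx = (2*y) dx, which multiplied by dz ∧ dw gives (2*y) dx ∧ dz ∧ dw
  d(y*(2*x + 3*z)) includes (∂/∂y)(y*(2*x + 3*z)) dy = (2*x + 3*z) dy, which multiplied by dz ∧ dw gives (2*x + 3*z) dy ∧ dz ∧ dw
Collecting like 3-forms: d(omega) = (-2*x - y + 2*z) dx ∧ dy ∧ dw + (-2*x) dx ∧ dy ∧ dz + (3*z) dy ∧ dz ∧ dw + (2*y) dx ∧ dz ∧ dw.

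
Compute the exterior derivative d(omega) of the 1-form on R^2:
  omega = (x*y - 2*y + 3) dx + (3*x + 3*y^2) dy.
d(omega) = (5 - x) dx ∧ dy

For a 1-form omega = sum_i f_i dx_i, the exterior derivative is
  d(omega) = sum_{i < j} (∂f_j/∂x_i - ∂f_i/∂x_j) dx_i ∧ dx_j.
  coefficient of dx ∧ dy: ∂f_2/∂x - ∂f_1/∂y = ∂(3*x + 3*y^2)/∂x - ∂(x*y - 2*y + 3)/∂y = 5 - x
Assembling: d(omega) = (5 - x) dx ∧ dy.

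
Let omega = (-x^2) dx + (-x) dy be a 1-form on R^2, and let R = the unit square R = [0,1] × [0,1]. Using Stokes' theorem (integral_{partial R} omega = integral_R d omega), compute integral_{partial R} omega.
integral_(partial R) omega = -1

Stokes: integral_partial_R omega = integral_R d omega with d omega = (∂Q/∂x - ∂P/∂y) dx ∧ dy.
  ∂Q/∂x = -1
  ∂P/∂y = 0
  integrand = ∂Q/∂x - ∂P/∂y = -1.
Integrating over R: integral_0^1 integral_0^1 (-1) dx dy = -1.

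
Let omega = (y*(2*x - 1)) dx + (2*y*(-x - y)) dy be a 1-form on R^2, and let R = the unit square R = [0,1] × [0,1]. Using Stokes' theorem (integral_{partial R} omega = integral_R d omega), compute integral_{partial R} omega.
integral_(partial R) omega = -1

Stokes: integral_partial_R omega = integral_R d omega with d omega = (∂Q/∂x - ∂P/∂y) dx ∧ dy.
  ∂Q/∂x = -2*y
  ∂P/∂y = 2*x - 1
  integrand = ∂Q/∂x - ∂P/∂y = -2*x - 2*y + 1.
Integrating over R: integral_0^1 integral_0^1 (-2*x - 2*y + 1) dx dy = -1.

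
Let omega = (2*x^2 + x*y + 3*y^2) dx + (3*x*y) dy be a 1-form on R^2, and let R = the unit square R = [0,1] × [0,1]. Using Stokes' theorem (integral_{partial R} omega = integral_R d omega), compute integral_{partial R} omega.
integral_(partial R) omega = -2

Stokes: integral_partial_R omega = integral_R d omega with d omega = (∂Q/∂x - ∂P/∂y) dx ∧ dy.
  ∂Q/∂x = 3*y
  ∂P/∂y = x + 6*y
  integrand = ∂Q/∂x - ∂P/∂y = -x - 3*y.
Integrating over R: integral_0^1 integral_0^1 (-x - 3*y) dx dy = -2.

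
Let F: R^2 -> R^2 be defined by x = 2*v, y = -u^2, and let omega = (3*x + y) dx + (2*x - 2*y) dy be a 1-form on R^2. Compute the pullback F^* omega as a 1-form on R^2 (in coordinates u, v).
F^* omega = (4*u*(-u^2 - 2*v)) du + (-2*u^2 + 12*v) dv

Using F^*(f dg) = (f ∘ F) d(g ∘ F), substitute each coordinate x_i by F_i(u, v) in f_i, and replace dx_i by d F_i = (∂F_i/∂u) du + (∂F_i/∂v) dv.
  For the x component: f_1(F) = -u^2 + 6*v; d F_1 = (0) du + (2) dv
  For the y component: f_2(F) = 2*u^2 + 4*v; d F_2 = (-2*u) du + (0) dv
Combining and collecting du, dv coefficients:
  coeff of du: 4*u*(-u^2 - 2*v)
  coeff of dv: -2*u^2 + 12*v
F^* omega = (4*u*(-u^2 - 2*v)) du + (-2*u^2 + 12*v) dv.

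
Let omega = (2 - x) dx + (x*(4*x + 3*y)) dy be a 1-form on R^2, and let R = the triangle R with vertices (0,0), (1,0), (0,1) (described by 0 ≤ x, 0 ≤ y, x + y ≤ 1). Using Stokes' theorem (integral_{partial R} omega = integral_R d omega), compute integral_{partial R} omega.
integral_(partial R) omega = 11/6

Stokes: integral_partial_R omega = integral_R d omega with d omega = (∂Q/∂x - ∂P/∂y) dx ∧ dy.
  ∂Q/∂x = 8*x + 3*y
  ∂P/∂y = 0
  integrand = ∂Q/∂x - ∂P/∂y = 8*x + 3*y.
Integrating over R: integral_0^1 integral_0^{1-x} (8*x + 3*y) dy dx = 11/6.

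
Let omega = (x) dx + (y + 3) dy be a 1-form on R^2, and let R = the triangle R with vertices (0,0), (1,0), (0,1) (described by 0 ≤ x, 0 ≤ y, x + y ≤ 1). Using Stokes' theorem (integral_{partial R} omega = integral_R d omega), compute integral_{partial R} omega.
integral_(partial R) omega = 0

Stokes: integral_partial_R omega = integral_R d omega with d omega = (∂Q/∂x - ∂P/∂y) dx ∧ dy.
  ∂Q/∂x = 0
  ∂P/∂y = 0
  integrand = ∂Q/∂x - ∂P/∂y = 0.
Integrating over R: integral_0^1 integral_0^{1-x} (0) dy dx = 0.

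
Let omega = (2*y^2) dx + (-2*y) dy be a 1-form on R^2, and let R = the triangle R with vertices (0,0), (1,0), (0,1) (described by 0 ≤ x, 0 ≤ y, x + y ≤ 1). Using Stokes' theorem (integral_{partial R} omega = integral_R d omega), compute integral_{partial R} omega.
integral_(partial R) omega = -2/3

Stokes: integral_partial_R omega = integral_R d omega with d omega = (∂Q/∂x - ∂P/∂y) dx ∧ dy.
  ∂Q/∂x = 0
  ∂P/∂y = 4*y
  integrand = ∂Q/∂x - ∂P/∂y = -4*y.
Integrating over R: integral_0^1 integral_0^{1-x} (-4*y) dy dx = -2/3.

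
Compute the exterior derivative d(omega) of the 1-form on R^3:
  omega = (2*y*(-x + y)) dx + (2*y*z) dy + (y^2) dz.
d(omega) = (2*x - 4*y) dx ∧ dy

For a 1-form omega = sum_i f_i dx_i, the exterior derivative is
  d(omega) = sum_{i < j} (∂f_j/∂x_i - ∂f_i/∂x_j) dx_i ∧ dx_j.
  coefficient of dx ∧ dy: ∂f_2/∂x - ∂f_1/∂y = ∂(2*y*z)/∂x - ∂(2*y*(-x + y))/∂y = 2*x - 4*y
Assembling: d(omega) = (2*x - 4*y) dx ∧ dy.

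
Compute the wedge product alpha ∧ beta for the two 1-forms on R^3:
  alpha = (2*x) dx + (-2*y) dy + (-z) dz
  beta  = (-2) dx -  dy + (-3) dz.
alpha ∧ beta = (-2*x - 4*y) dx ∧ dy + (-6*x - 2*z) dx ∧ dz + (6*y - z) dy ∧ dz

Distribute the wedge, using dx_i ∧ dx_j = -dx_j ∧ dx_i and dx_i ∧ dx_i = 0. For each pair (i, j) with i < j, the coefficient of dx_i ∧ dx_j in alpha ∧ beta is (alpha_i * beta_j - alpha_j * beta_i). Collecting: alpha ∧ beta = (-2*x - 4*y) dx ∧ dy + (-6*x - 2*z) dx ∧ dz + (6*y - z) dy ∧ dz.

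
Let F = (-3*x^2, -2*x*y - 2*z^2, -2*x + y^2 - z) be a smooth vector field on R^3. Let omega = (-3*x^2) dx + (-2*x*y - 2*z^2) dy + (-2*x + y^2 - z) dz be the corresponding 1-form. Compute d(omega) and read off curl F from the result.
d(omega) = (2*y + 4*z) dy ∧ dz + (2) dz ∧ dx + (-2*y) dx ∧ dy; curl F = (2*y + 4*z, 2, -2*y)

d omega = sum_{i<j} (∂f_j/∂x_i - ∂f_i/∂x_j) dx_i ∧ dx_j. Under the identification (dy ∧ dz, dz ∧ dx, dx ∧ dy) ↔ (e_x, e_y, e_z), the coefficients are exactly the components of curl F. Compute:
  ∂R/∂y - ∂Q/∂z = (2*y) - (-4*z) = 2*y + 4*z
  ∂P/∂z - ∂R/∂x = (0) - (-2) = 2
  ∂Q/∂x - ∂P/∂y = (-2*y) - (0) = -2*y.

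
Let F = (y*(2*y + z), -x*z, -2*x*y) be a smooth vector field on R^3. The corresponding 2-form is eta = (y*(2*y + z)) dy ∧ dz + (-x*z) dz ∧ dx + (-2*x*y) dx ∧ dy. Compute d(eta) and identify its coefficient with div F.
d(eta) = (0) dx ∧ dy ∧ dz; div F = 0

For a 2-form in R^3 of the form above, applying d gives a 3-form with coefficient ∂P/∂x + ∂Q/∂y + ∂R/∂z:
  ∂P/∂x = 0
  ∂Q/∂y = 0
  ∂R/∂z = 0
Sum = 0, which is exactly div F.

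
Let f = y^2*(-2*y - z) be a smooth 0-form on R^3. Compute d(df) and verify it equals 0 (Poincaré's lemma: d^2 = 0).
d(df) = 0

Step 1: df = sum_i (∂f/∂x_i) dx_i = (0) dx + (2*y*(-3*y - z)) dy + (-y^2) dz.
Step 2: Apply d again. Using the 1-form formula, the coefficient of dx ∧ dy in d(df) is ∂^2 f/∂x ∂y - ∂^2 f/∂y ∂x = (0) - (0) = 0 (equality of mixed partials for smooth f).
Similarly for dx ∧ dz and dy ∧ dz — all coefficients vanish. So d(df) = 0.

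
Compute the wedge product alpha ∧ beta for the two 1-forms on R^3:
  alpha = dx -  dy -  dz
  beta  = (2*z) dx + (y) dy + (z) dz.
alpha ∧ beta = (y + 2*z) dx ∧ dy + (3*z) dx ∧ dz + (y - z) dy ∧ dz

Distribute the wedge, using dx_i ∧ dx_j = -dx_j ∧ dx_i and dx_i ∧ dx_i = 0. For each pair (i, j) with i < j, the coefficient of dx_i ∧ dx_j in alpha ∧ beta is (alpha_i * beta_j - alpha_j * beta_i). Collecting: alpha ∧ beta = (y + 2*z) dx ∧ dy + (3*z) dx ∧ dz + (y - z) dy ∧ dz.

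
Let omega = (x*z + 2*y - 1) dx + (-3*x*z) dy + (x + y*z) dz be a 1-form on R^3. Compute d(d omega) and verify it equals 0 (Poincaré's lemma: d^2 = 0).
d(d omega) = 0

Step 1: d omega = sum_{i<j} (∂f_j/∂x_i - ∂f_i/∂x_j) dx_i ∧ dx_j:
  coeff of dx ∧ dy: -3*z - 2
  coeff of dx ∧ dz: 1 - x
  coeff of dy ∧ dz: 3*x + z
Step 2: Apply d again to each 2-form coefficient. The only possible 3-form in R^3 is dx ∧ dy ∧ dz, with coefficient
  ∂(coeff of dy∧dz)/∂x - ∂(coeff of dx∧dz)/∂y + ∂(coeff of dx∧dy)/∂z
  = ∂/∂x (3*x + z) - ∂/∂y (1 - x) + ∂/∂z (-3*z - 2).
Each of these terms simplifies to sums of mixed partials that cancel in pairs. The result is 0 (by equality of mixed partials for smooth functions — Schwarz / Clairaut).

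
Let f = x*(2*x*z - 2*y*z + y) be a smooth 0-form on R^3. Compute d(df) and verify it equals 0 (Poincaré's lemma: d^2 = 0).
d(df) = 0

Step 1: df = sum_i (∂f/∂x_i) dx_i = (4*x*z - 2*y*z + y) dx + (x*(1 - 2*z)) dy + (2*x*(x - y)) dz.
Step 2: Apply d again. Using the 1-form formula, the coefficient of dx ∧ dy in d(df) is ∂^2 f/∂x ∂y - ∂^2 f/∂y ∂x = (1 - 2*z) - (1 - 2*z) = 0 (equality of mixed partials for smooth f).
Similarly for dx ∧ dz and dy ∧ dz — all coefficients vanish. So d(df) = 0.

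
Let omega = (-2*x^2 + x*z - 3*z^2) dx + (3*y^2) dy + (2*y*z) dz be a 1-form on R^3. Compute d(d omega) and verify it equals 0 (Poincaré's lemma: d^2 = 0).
d(d omega) = 0

Step 1: d omega = sum_{i<j} (∂f_j/∂x_i - ∂f_i/∂x_j) dx_i ∧ dx_j:
  coeff of dx ∧ dy: 0
  coeff of dx ∧ dz: -x + 6*z
  coeff of dy ∧ dz: 2*z
Step 2: Apply d again to each 2-form coefficient. The only possible 3-form in R^3 is dx ∧ dy ∧ dz, with coefficient
  ∂(coeff of dy∧dz)/∂x - ∂(coeff of dx∧dz)/∂y + ∂(coeff of dx∧dy)/∂z
  = ∂/∂x (2*z) - ∂/∂y (-x + 6*z) + ∂/∂z (0).
Each of these terms simplifies to sums of mixed partials that cancel in pairs. The result is 0 (by equality of mixed partials for smooth functions — Schwarz / Clairaut).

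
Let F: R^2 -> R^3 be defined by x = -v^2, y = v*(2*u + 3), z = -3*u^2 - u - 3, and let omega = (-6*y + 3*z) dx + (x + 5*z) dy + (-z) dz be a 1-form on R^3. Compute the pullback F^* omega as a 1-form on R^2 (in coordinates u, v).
F^* omega = (-18*u^3 - 30*u^2*v - 9*u^2 - 10*u*v - 19*u - 2*v^3 - 30*v - 3) du + (-30*u^3 + 18*u^2*v - 55*u^2 + 22*u*v^2 + 6*u*v - 45*u + 33*v^2 + 18*v - 45) dv

Using F^*(f dg) = (f ∘ F) d(g ∘ F), substitute each coordinate x_i by F_i(u, v) in f_i, and replace dx_i by d F_i = (∂F_i/∂u) du + (∂F_i/∂v) dv.
  For the x component: f_1(F) = -9*u^2 - 12*u*v - 3*u - 18*v - 9; d F_1 = (0) du + (-2*v) dv
  For the y component: f_2(F) = -15*u^2 - 5*u - v^2 - 15; d F_2 = (2*v) du + (2*u + 3) dv
  For the z component: f_3(F) = 3*u^2 + u + 3; d F_3 = (-6*u - 1) du + (0) dv
Combining and collecting du, dv coefficients:
  coeff of du: -18*u^3 - 30*u^2*v - 9*u^2 - 10*u*v - 19*u - 2*v^3 - 30*v - 3
  coeff of dv: -30*u^3 + 18*u^2*v - 55*u^2 + 22*u*v^2 + 6*u*v - 45*u + 33*v^2 + 18*v - 45
F^* omega = (-18*u^3 - 30*u^2*v - 9*u^2 - 10*u*v - 19*u - 2*v^3 - 30*v - 3) du + (-30*u^3 + 18*u^2*v - 55*u^2 + 22*u*v^2 + 6*u*v - 45*u + 33*v^2 + 18*v - 45) dv.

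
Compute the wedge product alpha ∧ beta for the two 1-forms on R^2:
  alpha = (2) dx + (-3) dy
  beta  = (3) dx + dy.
alpha ∧ beta = (11) dx ∧ dy

Distribute the wedge, using dx_i ∧ dx_j = -dx_j ∧ dx_i and dx_i ∧ dx_i = 0. For each pair (i, j) with i < j, the coefficient of dx_i ∧ dx_j in alpha ∧ beta is (alpha_i * beta_j - alpha_j * beta_i). Collecting: alpha ∧ beta = (11) dx ∧ dy.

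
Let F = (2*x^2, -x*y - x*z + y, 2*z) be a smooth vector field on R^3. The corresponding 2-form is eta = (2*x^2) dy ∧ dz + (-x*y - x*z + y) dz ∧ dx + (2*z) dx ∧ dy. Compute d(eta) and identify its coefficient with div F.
d(eta) = (3*x + 3) dx ∧ dy ∧ dz; div F = 3*x + 3

For a 2-form in R^3 of the form above, applying d gives a 3-form with coefficient ∂P/∂x + ∂Q/∂y + ∂R/∂z:
  ∂P/∂x = 4*x
  ∂Q/∂y = 1 - x
  ∂R/∂z = 2
Sum = 3*x + 3, which is exactly div F.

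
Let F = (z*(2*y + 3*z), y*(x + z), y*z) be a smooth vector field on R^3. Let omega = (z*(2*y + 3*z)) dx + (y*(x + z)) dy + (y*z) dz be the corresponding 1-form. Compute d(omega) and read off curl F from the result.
d(omega) = (-y + z) dy ∧ dz + (2*y + 6*z) dz ∧ dx + (y - 2*z) dx ∧ dy; curl F = (-y + z, 2*y + 6*z, y - 2*z)

d omega = sum_{i<j} (∂f_j/∂x_i - ∂f_i/∂x_j) dx_i ∧ dx_j. Under the identification (dy ∧ dz, dz ∧ dx, dx ∧ dy) ↔ (e_x, e_y, e_z), the coefficients are exactly the components of curl F. Compute:
  ∂R/∂y - ∂Q/∂z = (z) - (y) = -y + z
  ∂P/∂z - ∂R/∂x = (2*y + 6*z) - (0) = 2*y + 6*z
  ∂Q/∂x - ∂P/∂y = (y) - (2*z) = y - 2*z.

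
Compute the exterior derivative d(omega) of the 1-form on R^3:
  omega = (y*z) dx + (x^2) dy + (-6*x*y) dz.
d(omega) = (2*x - z) dx ∧ dy + (-7*y) dx ∧ dz + (-6*x) dy ∧ dz

For a 1-form omega = sum_i f_i dx_i, the exterior derivative is
  d(omega) = sum_{i < j} (∂f_j/∂x_i - ∂f_i/∂x_j) dx_i ∧ dx_j.
  coefficient of dx ∧ dy: ∂f_2/∂x - ∂f_1/∂y = ∂(x^2)/∂x - ∂(y*z)/∂y = 2*x - z
  coefficient of dx ∧ dz: ∂f_3/∂x - ∂f_1/∂z = ∂(-6*x*y)/∂x - ∂(y*z)/∂z = -7*y
  coefficient of dy ∧ dz: ∂f_3/∂y - ∂f_2/∂z = ∂(-6*x*y)/∂y - ∂(x^2)/∂z = -6*x
Assembling: d(omega) = (2*x - z) dx ∧ dy + (-7*y) dx ∧ dz + (-6*x) dy ∧ dz.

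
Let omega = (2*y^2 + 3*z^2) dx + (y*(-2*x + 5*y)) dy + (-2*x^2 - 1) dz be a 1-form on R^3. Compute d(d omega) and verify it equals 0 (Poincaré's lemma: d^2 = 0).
d(d omega) = 0

Step 1: d omega = sum_{i<j} (∂f_j/∂x_i - ∂f_i/∂x_j) dx_i ∧ dx_j:
  coeff of dx ∧ dy: -6*y
  coeff of dx ∧ dz: -4*x - 6*z
  coeff of dy ∧ dz: 0
Step 2: Apply d again to each 2-form coefficient. The only possible 3-form in R^3 is dx ∧ dy ∧ dz, with coefficient
  ∂(coeff of dy∧dz)/∂x - ∂(coeff of dx∧dz)/∂y + ∂(coeff of dx∧dy)/∂z
  = ∂/∂x (0) - ∂/∂y (-4*x - 6*z) + ∂/∂z (-6*y).
Each of these terms simplifies to sums of mixed partials that cancel in pairs. The result is 0 (by equality of mixed partials for smooth functions — Schwarz / Clairaut).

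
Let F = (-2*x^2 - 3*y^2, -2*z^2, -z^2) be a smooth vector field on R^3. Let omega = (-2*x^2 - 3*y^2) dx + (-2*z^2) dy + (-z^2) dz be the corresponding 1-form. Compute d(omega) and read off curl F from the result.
d(omega) = (4*z) dy ∧ dz + (0) dz ∧ dx + (6*y) dx ∧ dy; curl F = (4*z, 0, 6*y)

d omega = sum_{i<j} (∂f_j/∂x_i - ∂f_i/∂x_j) dx_i ∧ dx_j. Under the identification (dy ∧ dz, dz ∧ dx, dx ∧ dy) ↔ (e_x, e_y, e_z), the coefficients are exactly the components of curl F. Compute:
  ∂R/∂y - ∂Q/∂z = (0) - (-4*z) = 4*z
  ∂P/∂z - ∂R/∂x = (0) - (0) = 0
  ∂Q/∂x - ∂P/∂y = (0) - (-6*y) = 6*y.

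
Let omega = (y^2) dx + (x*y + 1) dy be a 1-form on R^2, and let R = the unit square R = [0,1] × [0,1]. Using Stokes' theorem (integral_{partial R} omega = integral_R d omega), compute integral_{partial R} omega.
integral_(partial R) omega = -1/2

Stokes: integral_partial_R omega = integral_R d omega with d omega = (∂Q/∂x - ∂P/∂y) dx ∧ dy.
  ∂Q/∂x = y
  ∂P/∂y = 2*y
  integrand = ∂Q/∂x - ∂P/∂y = -y.
Integrating over R: integral_0^1 integral_0^1 (-y) dx dy = -1/2.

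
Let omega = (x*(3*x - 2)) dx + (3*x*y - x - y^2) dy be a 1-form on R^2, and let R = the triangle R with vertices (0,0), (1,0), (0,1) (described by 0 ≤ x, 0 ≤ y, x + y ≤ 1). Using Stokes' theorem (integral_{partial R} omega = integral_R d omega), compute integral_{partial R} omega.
integral_(partial R) omega = 0

Stokes: integral_partial_R omega = integral_R d omega with d omega = (∂Q/∂x - ∂P/∂y) dx ∧ dy.
  ∂Q/∂x = 3*y - 1
  ∂P/∂y = 0
  integrand = ∂Q/∂x - ∂P/∂y = 3*y - 1.
Integrating over R: integral_0^1 integral_0^{1-x} (3*y - 1) dy dx = 0.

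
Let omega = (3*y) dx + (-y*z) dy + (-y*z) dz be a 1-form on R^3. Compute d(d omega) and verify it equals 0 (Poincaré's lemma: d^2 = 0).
d(d omega) = 0

Step 1: d omega = sum_{i<j} (∂f_j/∂x_i - ∂f_i/∂x_j) dx_i ∧ dx_j:
  coeff of dx ∧ dy: -3
  coeff of dx ∧ dz: 0
  coeff of dy ∧ dz: y - z
Step 2: Apply d again to each 2-form coefficient. The only possible 3-form in R^3 is dx ∧ dy ∧ dz, with coefficient
  ∂(coeff of dy∧dz)/∂x - ∂(coeff of dx∧dz)/∂y + ∂(coeff of dx∧dy)/∂z
  = ∂/∂x (y - z) - ∂/∂y (0) + ∂/∂z (-3).
Each of these terms simplifies to sums of mixed partials that cancel in pairs. The result is 0 (by equality of mixed partials for smooth functions — Schwarz / Clairaut).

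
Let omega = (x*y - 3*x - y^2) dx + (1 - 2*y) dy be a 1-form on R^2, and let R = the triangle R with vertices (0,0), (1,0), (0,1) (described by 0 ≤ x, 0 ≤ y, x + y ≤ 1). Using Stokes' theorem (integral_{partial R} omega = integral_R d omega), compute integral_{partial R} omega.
integral_(partial R) omega = 1/6

Stokes: integral_partial_R omega = integral_R d omega with d omega = (∂Q/∂x - ∂P/∂y) dx ∧ dy.
  ∂Q/∂x = 0
  ∂P/∂y = x - 2*y
  integrand = ∂Q/∂x - ∂P/∂y = -x + 2*y.
Integrating over R: integral_0^1 integral_0^{1-x} (-x + 2*y) dy dx = 1/6.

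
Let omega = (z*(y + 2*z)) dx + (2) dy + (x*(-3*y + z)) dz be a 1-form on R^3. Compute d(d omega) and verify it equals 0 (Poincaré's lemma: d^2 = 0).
d(d omega) = 0

Step 1: d omega = sum_{i<j} (∂f_j/∂x_i - ∂f_i/∂x_j) dx_i ∧ dx_j:
  coeff of dx ∧ dy: -z
  coeff of dx ∧ dz: -4*y - 3*z
  coeff of dy ∧ dz: -3*x
Step 2: Apply d again to each 2-form coefficient. The only possible 3-form in R^3 is dx ∧ dy ∧ dz, with coefficient
  ∂(coeff of dy∧dz)/∂x - ∂(coeff of dx∧dz)/∂y + ∂(coeff of dx∧dy)/∂z
  = ∂/∂x (-3*x) - ∂/∂y (-4*y - 3*z) + ∂/∂z (-z).
Each of these terms simplifies to sums of mixed partials that cancel in pairs. The result is 0 (by equality of mixed partials for smooth functions — Schwarz / Clairaut).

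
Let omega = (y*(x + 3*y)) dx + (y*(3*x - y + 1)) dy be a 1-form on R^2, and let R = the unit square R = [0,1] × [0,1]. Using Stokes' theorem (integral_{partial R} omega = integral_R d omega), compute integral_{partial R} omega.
integral_(partial R) omega = -2

Stokes: integral_partial_R omega = integral_R d omega with d omega = (∂Q/∂x - ∂P/∂y) dx ∧ dy.
  ∂Q/∂x = 3*y
  ∂P/∂y = x + 6*y
  integrand = ∂Q/∂x - ∂P/∂y = -x - 3*y.
Integrating over R: integral_0^1 integral_0^1 (-x - 3*y) dx dy = -2.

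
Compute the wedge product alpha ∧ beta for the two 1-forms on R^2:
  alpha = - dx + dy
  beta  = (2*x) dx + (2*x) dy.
alpha ∧ beta = (-4*x) dx ∧ dy

Distribute the wedge, using dx_i ∧ dx_j = -dx_j ∧ dx_i and dx_i ∧ dx_i = 0. For each pair (i, j) with i < j, the coefficient of dx_i ∧ dx_j in alpha ∧ beta is (alpha_i * beta_j - alpha_j * beta_i). Collecting: alpha ∧ beta = (-4*x) dx ∧ dy.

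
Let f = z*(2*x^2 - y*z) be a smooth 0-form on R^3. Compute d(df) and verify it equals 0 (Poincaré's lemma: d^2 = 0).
d(df) = 0

Step 1: df = sum_i (∂f/∂x_i) dx_i = (4*x*z) dx + (-z^2) dy + (2*x^2 - 2*y*z) dz.
Step 2: Apply d again. Using the 1-form formula, the coefficient of dx ∧ dy in d(df) is ∂^2 f/∂x ∂y - ∂^2 f/∂y ∂x = (0) - (0) = 0 (equality of mixed partials for smooth f).
Similarly for dx ∧ dz and dy ∧ dz — all coefficients vanish. So d(df) = 0.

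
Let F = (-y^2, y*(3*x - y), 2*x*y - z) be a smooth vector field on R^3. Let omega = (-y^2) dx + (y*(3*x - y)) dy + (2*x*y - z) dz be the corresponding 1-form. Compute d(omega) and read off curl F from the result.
d(omega) = (2*x) dy ∧ dz + (-2*y) dz ∧ dx + (5*y) dx ∧ dy; curl F = (2*x, -2*y, 5*y)

d omega = sum_{i<j} (∂f_j/∂x_i - ∂f_i/∂x_j) dx_i ∧ dx_j. Under the identification (dy ∧ dz, dz ∧ dx, dx ∧ dy) ↔ (e_x, e_y, e_z), the coefficients are exactly the components of curl F. Compute:
  ∂R/∂y - ∂Q/∂z = (2*x) - (0) = 2*x
  ∂P/∂z - ∂R/∂x = (0) - (2*y) = -2*y
  ∂Q/∂x - ∂P/∂y = (3*y) - (-2*y) = 5*y.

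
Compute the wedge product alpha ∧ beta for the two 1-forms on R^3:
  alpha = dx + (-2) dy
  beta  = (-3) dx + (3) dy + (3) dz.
alpha ∧ beta = (-3) dx ∧ dy + (3) dx ∧ dz + (-6) dy ∧ dz

Distribute the wedge, using dx_i ∧ dx_j = -dx_j ∧ dx_i and dx_i ∧ dx_i = 0. For each pair (i, j) with i < j, the coefficient of dx_i ∧ dx_j in alpha ∧ beta is (alpha_i * beta_j - alpha_j * beta_i). Collecting: alpha ∧ beta = (-3) dx ∧ dy + (3) dx ∧ dz + (-6) dy ∧ dz.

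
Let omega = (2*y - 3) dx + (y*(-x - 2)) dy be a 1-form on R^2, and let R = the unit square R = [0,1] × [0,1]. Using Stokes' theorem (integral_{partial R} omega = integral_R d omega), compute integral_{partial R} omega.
integral_(partial R) omega = -5/2

Stokes: integral_partial_R omega = integral_R d omega with d omega = (∂Q/∂x - ∂P/∂y) dx ∧ dy.
  ∂Q/∂x = -y
  ∂P/∂y = 2
  integrand = ∂Q/∂x - ∂P/∂y = -y - 2.
Integrating over R: integral_0^1 integral_0^1 (-y - 2) dx dy = -5/2.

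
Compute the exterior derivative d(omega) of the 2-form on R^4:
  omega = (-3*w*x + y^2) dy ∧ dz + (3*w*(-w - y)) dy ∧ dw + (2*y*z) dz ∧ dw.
d(omega) = (-3*w) dx ∧ dy ∧ dz + (-3*x + 2*z) dy ∧ dz ∧ dw

For a 2-form omega = sum_{i<j} g_{ij} dx_i ∧ dx_j, the exterior derivative is
  d(omega) = sum_{i<j} d(g_{ij}) ∧ dx_i ∧ dx_j = sum_{i<j, k} (∂g_{ij}/∂x_k) dx_k ∧ dx_i ∧ dx_j.
Expand each term, using dx_k ∧ dx_i ∧ dx_j = sgn(permutation) dx_{(a)} ∧ dx_{(b)} ∧ dx_{(c)} with (a < b < c) sorted:
  d(-3*w*x + y^2) includes (∂/∂x)(-3*w*x + y^2) dx = (-3*w) dx, which multiplied by dy ∧ dz gives (-3*w) dx ∧ dy ∧ dz
  d(-3*w*x + y^2) includes (∂/∂w)(-3*w*x + y^2) dw = (-3*x) dw, which multiplied by dy ∧ dz gives (-3*x) dy ∧ dz ∧ dw
  d(2*y*z) includes (∂/∂y)(2*y*z) dy = (2*z) dy, which multiplied by dz ∧ dw gives (2*z) dy ∧ dz ∧ dw
Collecting like 3-forms: d(omega) = (-3*w) dx ∧ dy ∧ dz + (-3*x + 2*z) dy ∧ dz ∧ dw.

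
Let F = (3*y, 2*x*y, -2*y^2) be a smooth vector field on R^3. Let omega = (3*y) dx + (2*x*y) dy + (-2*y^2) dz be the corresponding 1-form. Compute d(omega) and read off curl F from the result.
d(omega) = (-4*y) dy ∧ dz + (0) dz ∧ dx + (2*y - 3) dx ∧ dy; curl F = (-4*y, 0, 2*y - 3)

d omega = sum_{i<j} (∂f_j/∂x_i - ∂f_i/∂x_j) dx_i ∧ dx_j. Under the identification (dy ∧ dz, dz ∧ dx, dx ∧ dy) ↔ (e_x, e_y, e_z), the coefficients are exactly the components of curl F. Compute:
  ∂R/∂y - ∂Q/∂z = (-4*y) - (0) = -4*y
  ∂P/∂z - ∂R/∂x = (0) - (0) = 0
  ∂Q/∂x - ∂P/∂y = (2*y) - (3) = 2*y - 3.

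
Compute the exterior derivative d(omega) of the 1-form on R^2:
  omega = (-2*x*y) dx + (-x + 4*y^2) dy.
d(omega) = (2*x - 1) dx ∧ dy

For a 1-form omega = sum_i f_i dx_i, the exterior derivative is
  d(omega) = sum_{i < j} (∂f_j/∂x_i - ∂f_i/∂x_j) dx_i ∧ dx_j.
  coefficient of dx ∧ dy: ∂f_2/∂x - ∂f_1/∂y = ∂(-x + 4*y^2)/∂x - ∂(-2*x*y)/∂y = 2*x - 1
Assembling: d(omega) = (2*x - 1) dx ∧ dy.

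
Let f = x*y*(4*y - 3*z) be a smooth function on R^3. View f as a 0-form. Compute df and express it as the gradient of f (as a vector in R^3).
df = (y*(4*y - 3*z)) dx + (x*(8*y - 3*z)) dy + (-3*x*y) dz; grad f = (y*(4*y - 3*z), x*(8*y - 3*z), -3*x*y)

For a 0-form f, d f = (∂f/∂x) dx + (∂f/∂y) dy + (∂f/∂z) dz. The components of the vector representation are exactly the entries of grad f in Cartesian coordinates:
  ∂f/∂x = y*(4*y - 3*z)
  ∂f/∂y = x*(8*y - 3*z)
  ∂f/∂z = -3*x*y.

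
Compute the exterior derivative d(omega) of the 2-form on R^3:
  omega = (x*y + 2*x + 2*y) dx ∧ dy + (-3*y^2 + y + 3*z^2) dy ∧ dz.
d(omega) = 0

For a 2-form omega = sum_{i<j} g_{ij} dx_i ∧ dx_j, the exterior derivative is
  d(omega) = sum_{i<j} d(g_{ij}) ∧ dx_i ∧ dx_j = sum_{i<j, k} (∂g_{ij}/∂x_k) dx_k ∧ dx_i ∧ dx_j.
Expand each term, using dx_k ∧ dx_i ∧ dx_j = sgn(permutation) dx_{(a)} ∧ dx_{(b)} ∧ dx_{(c)} with (a < b < c) sorted:

Collecting like 3-forms: d(omega) = 0.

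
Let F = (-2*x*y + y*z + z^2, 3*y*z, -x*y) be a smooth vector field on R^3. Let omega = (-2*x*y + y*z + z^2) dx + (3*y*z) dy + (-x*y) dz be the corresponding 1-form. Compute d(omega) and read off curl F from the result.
d(omega) = (-x - 3*y) dy ∧ dz + (2*y + 2*z) dz ∧ dx + (2*x - z) dx ∧ dy; curl F = (-x - 3*y, 2*y + 2*z, 2*x - z)

d omega = sum_{i<j} (∂f_j/∂x_i - ∂f_i/∂x_j) dx_i ∧ dx_j. Under the identification (dy ∧ dz, dz ∧ dx, dx ∧ dy) ↔ (e_x, e_y, e_z), the coefficients are exactly the components of curl F. Compute:
  ∂R/∂y - ∂Q/∂z = (-x) - (3*y) = -x - 3*y
  ∂P/∂z - ∂R/∂x = (y + 2*z) - (-y) = 2*y + 2*z
  ∂Q/∂x - ∂P/∂y = (0) - (-2*x + z) = 2*x - z.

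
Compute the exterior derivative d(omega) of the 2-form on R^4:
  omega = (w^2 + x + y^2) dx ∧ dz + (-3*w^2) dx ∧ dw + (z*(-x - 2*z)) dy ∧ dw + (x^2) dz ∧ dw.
d(omega) = (-2*y) dx ∧ dy ∧ dz + (2*w + 2*x) dx ∧ dz ∧ dw + (-z) dx ∧ dy ∧ dw + (x + 4*z) dy ∧ dz ∧ dw

For a 2-form omega = sum_{i<j} g_{ij} dx_i ∧ dx_j, the exterior derivative is
  d(omega) = sum_{i<j} d(g_{ij}) ∧ dx_i ∧ dx_j = sum_{i<j, k} (∂g_{ij}/∂x_k) dx_k ∧ dx_i ∧ dx_j.
Expand each term, using dx_k ∧ dx_i ∧ dx_j = sgn(permutation) dx_{(a)} ∧ dx_{(b)} ∧ dx_{(c)} with (a < b < c) sorted:
  d(w^2 + x + y^2) includes (∂/∂y)(w^2 + x + y^2) dy = (2*y) dy, which multiplied by dx ∧ dz gives (-2*y) dx ∧ dy ∧ dz
  d(w^2 + x + y^2) includes (∂/∂w)(w^2 + x + y^2) dw = (2*w) dw, which multiplied by dx ∧ dz gives (2*w) dx ∧ dz ∧ dw
  d(z*(-x - 2*z)) includes (∂/∂x)(z*(-x - 2*z)) dx = (-z) dx, which multiplied by dy ∧ dw gives (-z) dx ∧ dy ∧ dw
  d(z*(-x - 2*z)) includes (∂/∂z)(z*(-x - 2*z)) dz = (-x - 4*z) dz, which multiplied by dy ∧ dw gives (x + 4*z) dy ∧ dz ∧ dw
  d(x^2) includes (∂/∂x)(x^2) dx = (2*x) dx, which multiplied by dz ∧ dw gives (2*x) dx ∧ dz ∧ dw
Collecting like 3-forms: d(omega) = (-2*y) dx ∧ dy ∧ dz + (2*w + 2*x) dx ∧ dz ∧ dw + (-z) dx ∧ dy ∧ dw + (x + 4*z) dy ∧ dz ∧ dw.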